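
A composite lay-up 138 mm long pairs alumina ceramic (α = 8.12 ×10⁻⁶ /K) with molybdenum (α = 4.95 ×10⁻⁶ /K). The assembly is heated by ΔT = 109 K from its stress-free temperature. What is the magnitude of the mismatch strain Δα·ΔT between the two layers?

3.46×10⁻⁴

Δα = |8.12 − 4.95|×10⁻⁶/K = 3.17×10⁻⁶/K.
Mismatch strain = Δα·ΔT = 3.17×10⁻⁶ × 109.0 = 3.46×10⁻⁴.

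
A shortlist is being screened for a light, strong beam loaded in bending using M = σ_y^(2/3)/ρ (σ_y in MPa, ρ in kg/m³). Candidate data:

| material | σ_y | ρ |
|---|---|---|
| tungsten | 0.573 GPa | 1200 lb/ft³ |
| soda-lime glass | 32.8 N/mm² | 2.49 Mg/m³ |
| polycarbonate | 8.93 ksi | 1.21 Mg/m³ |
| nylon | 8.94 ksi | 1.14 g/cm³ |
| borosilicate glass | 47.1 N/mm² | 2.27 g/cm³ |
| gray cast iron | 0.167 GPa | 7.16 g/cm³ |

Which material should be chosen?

Normalizing units and computing the index:
  tungsten: σ_y = 573.0 MPa, ρ = 19220 kg/m³
  soda-lime glass: σ_y = 32.80 MPa, ρ = 2490 kg/m³
  polycarbonate: σ_y = 61.57 MPa, ρ = 1210 kg/m³
  nylon: σ_y = 61.64 MPa, ρ = 1140 kg/m³
  borosilicate glass: σ_y = 47.10 MPa, ρ = 2270 kg/m³
  gray cast iron: σ_y = 167.0 MPa, ρ = 7160 kg/m³
  nylon: M = 13.7×10⁻³
  polycarbonate: M = 12.9×10⁻³
  borosilicate glass: M = 5.75×10⁻³
  gray cast iron: M = 4.24×10⁻³
  soda-lime glass: M = 4.12×10⁻³
  tungsten: M = 3.59×10⁻³
Nylon ranks first.

nylon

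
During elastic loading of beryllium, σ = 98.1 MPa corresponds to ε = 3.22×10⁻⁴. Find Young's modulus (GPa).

305 GPa

E = σ/ε = 98.1 MPa / 3.22×10⁻⁴ = 304700 MPa = 305 GPa.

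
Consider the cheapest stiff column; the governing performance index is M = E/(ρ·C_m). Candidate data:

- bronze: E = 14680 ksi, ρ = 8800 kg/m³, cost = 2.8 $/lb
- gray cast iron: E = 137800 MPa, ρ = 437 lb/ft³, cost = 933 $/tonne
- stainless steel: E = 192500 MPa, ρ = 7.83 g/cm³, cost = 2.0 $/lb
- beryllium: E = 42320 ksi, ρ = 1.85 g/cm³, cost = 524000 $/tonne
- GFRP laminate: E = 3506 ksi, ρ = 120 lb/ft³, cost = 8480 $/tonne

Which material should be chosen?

gray cast iron

Normalizing units and computing the index:
  bronze: E = 101.2 GPa, ρ = 8800 kg/m³, cost = 6.173 $/kg
  gray cast iron: E = 137.8 GPa, ρ = 7000 kg/m³, cost = 0.9330 $/kg
  stainless steel: E = 192.5 GPa, ρ = 7830 kg/m³, cost = 4.409 $/kg
  beryllium: E = 291.8 GPa, ρ = 1850 kg/m³, cost = 524.0 $/kg
  GFRP laminate: E = 24.17 GPa, ρ = 1922 kg/m³, cost = 8.480 $/kg
  gray cast iron: M = 21.1 MN·m per $
  stainless steel: M = 5.58 MN·m per $
  bronze: M = 1.86 MN·m per $
  GFRP laminate: M = 1.48 MN·m per $
  beryllium: M = 0.301 MN·m per $
The maximum is for gray cast iron.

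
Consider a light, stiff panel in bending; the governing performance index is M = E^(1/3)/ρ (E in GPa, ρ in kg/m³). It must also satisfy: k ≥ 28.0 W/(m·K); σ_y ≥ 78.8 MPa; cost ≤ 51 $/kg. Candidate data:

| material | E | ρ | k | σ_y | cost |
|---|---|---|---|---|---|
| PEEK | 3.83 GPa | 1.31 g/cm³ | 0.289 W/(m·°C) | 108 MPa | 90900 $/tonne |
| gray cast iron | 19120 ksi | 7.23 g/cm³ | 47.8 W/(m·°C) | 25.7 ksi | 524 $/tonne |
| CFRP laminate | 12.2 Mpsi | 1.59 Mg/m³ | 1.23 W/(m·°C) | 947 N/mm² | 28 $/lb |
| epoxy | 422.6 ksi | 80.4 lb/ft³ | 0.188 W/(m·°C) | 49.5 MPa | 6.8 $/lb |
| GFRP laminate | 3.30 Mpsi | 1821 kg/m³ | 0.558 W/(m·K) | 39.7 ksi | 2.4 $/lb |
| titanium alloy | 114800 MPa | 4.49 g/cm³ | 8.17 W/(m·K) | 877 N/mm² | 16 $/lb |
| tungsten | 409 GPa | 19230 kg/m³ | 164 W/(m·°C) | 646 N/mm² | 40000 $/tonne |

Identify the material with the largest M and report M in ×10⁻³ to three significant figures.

Screen on constraints: k ≥ 28.0 W/(m·K); σ_y ≥ 78.8 MPa; cost ≤ 51 $/kg. Survivors: gray cast iron, tungsten.
Normalizing units and computing the index:
  gray cast iron: E = 131.8 GPa, ρ = 7230 kg/m³
  tungsten: E = 409.0 GPa, ρ = 19230 kg/m³
  gray cast iron: M = 0.704×10⁻³
  tungsten: M = 0.386×10⁻³
Gray cast iron ranks first.

gray cast iron, M = 0.704×10⁻³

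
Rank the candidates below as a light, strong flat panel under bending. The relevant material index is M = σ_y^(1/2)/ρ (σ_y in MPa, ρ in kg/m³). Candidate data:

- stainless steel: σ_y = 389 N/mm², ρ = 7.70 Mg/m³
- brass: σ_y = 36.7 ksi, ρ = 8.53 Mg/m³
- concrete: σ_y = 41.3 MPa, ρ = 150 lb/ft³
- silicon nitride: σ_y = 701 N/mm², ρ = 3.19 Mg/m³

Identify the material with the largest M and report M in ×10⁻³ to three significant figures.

Putting every candidate on a common basis:
  stainless steel: σ_y = 389.0 MPa, ρ = 7700 kg/m³
  brass: σ_y = 253.0 MPa, ρ = 8530 kg/m³
  concrete: σ_y = 41.30 MPa, ρ = 2403 kg/m³
  silicon nitride: σ_y = 701.0 MPa, ρ = 3190 kg/m³
  silicon nitride: M = 8.30×10⁻³
  concrete: M = 2.67×10⁻³
  stainless steel: M = 2.56×10⁻³
  brass: M = 1.86×10⁻³
Silicon nitride ranks first.

silicon nitride, M = 8.30×10⁻³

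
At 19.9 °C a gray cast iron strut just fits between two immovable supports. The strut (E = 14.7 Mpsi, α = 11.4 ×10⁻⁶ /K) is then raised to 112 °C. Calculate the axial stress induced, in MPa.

E = 14.7 Mpsi = 101.4 GPa.
ΔT = 92.10 K. Constrained thermal stress σ = E·α·ΔT = 101.4×10³ MPa × 11.4×10⁻⁶ × 92.10 = 106 MPa (compressive).

106 MPa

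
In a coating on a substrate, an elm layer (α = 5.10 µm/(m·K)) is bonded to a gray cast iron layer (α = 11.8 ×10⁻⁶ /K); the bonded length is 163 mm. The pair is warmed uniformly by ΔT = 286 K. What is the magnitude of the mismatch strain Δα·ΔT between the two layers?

Δα = |5.10 − 11.8|×10⁻⁶/K = 6.70×10⁻⁶/K.
Mismatch strain = Δα·ΔT = 6.70×10⁻⁶ × 286.0 = 1.92×10⁻³.

1.92×10⁻³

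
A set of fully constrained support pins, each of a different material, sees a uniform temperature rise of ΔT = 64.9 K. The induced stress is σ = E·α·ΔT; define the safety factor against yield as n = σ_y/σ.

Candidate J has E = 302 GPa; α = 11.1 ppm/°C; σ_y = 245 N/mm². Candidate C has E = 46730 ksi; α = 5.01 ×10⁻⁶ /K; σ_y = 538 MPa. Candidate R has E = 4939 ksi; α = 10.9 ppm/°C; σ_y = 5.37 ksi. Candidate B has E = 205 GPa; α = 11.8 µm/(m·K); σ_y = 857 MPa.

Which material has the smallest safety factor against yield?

candidate J

In consistent units (E in GPa, α in ×10⁻⁶/K, σ_y in MPa):
  candidate J: E = 302.0, α = 11.1, σ_y = 245.0 → σ = 218 MPa, n = 1.13
  candidate C: E = 322.2, α = 5.01, σ_y = 538.0 → σ = 105 MPa, n = 5.14
  candidate R: E = 34.05, α = 10.9, σ_y = 37.02 → σ = 24.1 MPa, n = 1.54
  candidate B: E = 205.0, α = 11.8, σ_y = 857.0 → σ = 157 MPa, n = 5.46
Smallest n: candidate J with n = 1.13.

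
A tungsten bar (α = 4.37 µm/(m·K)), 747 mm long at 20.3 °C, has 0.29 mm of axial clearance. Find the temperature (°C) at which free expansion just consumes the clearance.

α·L₀·ΔT = 0.29 mm ⇒ ΔT = 0.29 / (4.37×10⁻⁶ × 747.0) = 88.84 K.
T = 20.3 + 88.84 = 109.1 °C.

109 °C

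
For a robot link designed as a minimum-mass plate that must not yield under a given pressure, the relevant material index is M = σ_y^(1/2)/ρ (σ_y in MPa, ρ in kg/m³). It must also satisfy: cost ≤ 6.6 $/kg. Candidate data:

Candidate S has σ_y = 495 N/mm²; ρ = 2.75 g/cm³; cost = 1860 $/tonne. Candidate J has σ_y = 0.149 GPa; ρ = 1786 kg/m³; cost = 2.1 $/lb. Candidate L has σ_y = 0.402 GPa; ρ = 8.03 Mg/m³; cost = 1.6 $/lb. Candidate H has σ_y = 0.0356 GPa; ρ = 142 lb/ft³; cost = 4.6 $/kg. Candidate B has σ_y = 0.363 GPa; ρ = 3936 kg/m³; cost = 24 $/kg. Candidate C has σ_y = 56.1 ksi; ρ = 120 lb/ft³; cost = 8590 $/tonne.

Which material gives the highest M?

candidate S

Screen on constraints: cost ≤ 6.6 $/kg. Survivors: candidate S, candidate J, candidate L, candidate H.
Convert each candidate to consistent units, then evaluate M:
  candidate S: σ_y = 495.0 MPa, ρ = 2750 kg/m³
  candidate J: σ_y = 149.0 MPa, ρ = 1786 kg/m³
  candidate L: σ_y = 402.0 MPa, ρ = 8030 kg/m³
  candidate H: σ_y = 35.60 MPa, ρ = 2275 kg/m³
  candidate S: M = 8.09×10⁻³
  candidate J: M = 6.83×10⁻³
  candidate H: M = 2.62×10⁻³
  candidate L: M = 2.50×10⁻³
Candidate S has the largest M.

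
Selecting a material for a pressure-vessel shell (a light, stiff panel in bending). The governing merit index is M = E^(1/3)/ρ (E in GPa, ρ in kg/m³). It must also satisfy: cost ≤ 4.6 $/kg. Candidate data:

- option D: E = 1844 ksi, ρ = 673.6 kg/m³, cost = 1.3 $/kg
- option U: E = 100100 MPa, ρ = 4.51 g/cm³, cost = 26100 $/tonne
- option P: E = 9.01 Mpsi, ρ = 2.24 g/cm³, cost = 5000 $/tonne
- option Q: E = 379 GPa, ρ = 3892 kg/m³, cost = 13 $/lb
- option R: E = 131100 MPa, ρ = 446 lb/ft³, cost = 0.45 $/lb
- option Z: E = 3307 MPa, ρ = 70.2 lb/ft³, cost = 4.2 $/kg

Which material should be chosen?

Screen on constraints: cost ≤ 4.6 $/kg. Survivors: option D, option R, option Z.
After converting to SI:
  option D: E = 12.71 GPa, ρ = 673.6 kg/m³
  option R: E = 131.1 GPa, ρ = 7144 kg/m³
  option Z: E = 3.307 GPa, ρ = 1124 kg/m³
  option D: M = 3.46×10⁻³
  option Z: M = 1.32×10⁻³
  option R: M = 0.711×10⁻³
Highest index: option D.

option D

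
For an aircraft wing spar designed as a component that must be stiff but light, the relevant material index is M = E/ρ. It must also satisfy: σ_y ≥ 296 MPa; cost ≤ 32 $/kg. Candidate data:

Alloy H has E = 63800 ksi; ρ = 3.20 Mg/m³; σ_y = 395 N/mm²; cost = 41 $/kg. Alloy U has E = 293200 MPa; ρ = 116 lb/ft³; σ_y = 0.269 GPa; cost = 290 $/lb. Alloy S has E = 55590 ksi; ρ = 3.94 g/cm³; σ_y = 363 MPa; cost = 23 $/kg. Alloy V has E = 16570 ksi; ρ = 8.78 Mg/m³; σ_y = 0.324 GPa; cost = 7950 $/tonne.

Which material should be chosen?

Screen on constraints: σ_y ≥ 296 MPa; cost ≤ 32 $/kg. Survivors: alloy S, alloy V.
Putting every candidate on a common basis:
  alloy S: E = 383.3 GPa, ρ = 3940 kg/m³
  alloy V: E = 114.2 GPa, ρ = 8780 kg/m³
  alloy S: M = 97.3 MN·m/kg
  alloy V: M = 13.0 MN·m/kg
Alloy S has the largest M.

alloy S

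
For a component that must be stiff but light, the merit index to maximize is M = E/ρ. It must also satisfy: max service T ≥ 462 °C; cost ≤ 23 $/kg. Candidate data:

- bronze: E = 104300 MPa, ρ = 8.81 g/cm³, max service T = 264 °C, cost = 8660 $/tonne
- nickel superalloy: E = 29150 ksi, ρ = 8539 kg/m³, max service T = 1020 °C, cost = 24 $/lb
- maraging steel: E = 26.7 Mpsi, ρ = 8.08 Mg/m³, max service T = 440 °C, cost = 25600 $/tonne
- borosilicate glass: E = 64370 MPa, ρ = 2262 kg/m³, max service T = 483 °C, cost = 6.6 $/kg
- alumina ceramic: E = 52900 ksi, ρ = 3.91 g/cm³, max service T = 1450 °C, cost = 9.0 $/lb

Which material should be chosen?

alumina ceramic

Screen on constraints: max service T ≥ 462 °C; cost ≤ 23 $/kg. Survivors: borosilicate glass, alumina ceramic.
In SI units:
  borosilicate glass: E = 64.37 GPa, ρ = 2262 kg/m³
  alumina ceramic: E = 364.7 GPa, ρ = 3910 kg/m³
  alumina ceramic: M = 93.3 MN·m/kg
  borosilicate glass: M = 28.5 MN·m/kg
Alumina ceramic has the largest M.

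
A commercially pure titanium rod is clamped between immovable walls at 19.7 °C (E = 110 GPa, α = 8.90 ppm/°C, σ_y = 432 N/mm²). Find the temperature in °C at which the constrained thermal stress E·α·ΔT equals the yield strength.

461 °C

σ_y = 432 N/mm² = 432.0 MPa.
E·α·ΔT = 432.0 MPa ⇒ ΔT = 432.0 / (110.0×10³ × 8.90×10⁻⁶) = 441.3 K.
T = 19.7 + 441.3 = 461.0 °C.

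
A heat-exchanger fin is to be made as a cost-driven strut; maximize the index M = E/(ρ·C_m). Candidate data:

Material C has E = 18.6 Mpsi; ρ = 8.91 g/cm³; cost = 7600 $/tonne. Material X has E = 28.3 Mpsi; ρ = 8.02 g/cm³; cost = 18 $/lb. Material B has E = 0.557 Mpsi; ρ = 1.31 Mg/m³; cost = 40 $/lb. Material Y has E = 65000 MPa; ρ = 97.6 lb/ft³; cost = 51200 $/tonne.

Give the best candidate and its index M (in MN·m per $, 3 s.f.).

material C, M = 1.89 MN·m per $

After converting to SI:
  material C: E = 128.2 GPa, ρ = 8910 kg/m³, cost = 7.600 $/kg
  material X: E = 195.1 GPa, ρ = 8020 kg/m³, cost = 39.68 $/kg
  material B: E = 3.840 GPa, ρ = 1310 kg/m³, cost = 88.18 $/kg
  material Y: E = 65.00 GPa, ρ = 1563 kg/m³, cost = 51.20 $/kg
  material C: M = 1.89 MN·m per $
  material Y: M = 0.812 MN·m per $
  material X: M = 0.613 MN·m per $
  material B: M = 0.0332 MN·m per $
Highest index: material C.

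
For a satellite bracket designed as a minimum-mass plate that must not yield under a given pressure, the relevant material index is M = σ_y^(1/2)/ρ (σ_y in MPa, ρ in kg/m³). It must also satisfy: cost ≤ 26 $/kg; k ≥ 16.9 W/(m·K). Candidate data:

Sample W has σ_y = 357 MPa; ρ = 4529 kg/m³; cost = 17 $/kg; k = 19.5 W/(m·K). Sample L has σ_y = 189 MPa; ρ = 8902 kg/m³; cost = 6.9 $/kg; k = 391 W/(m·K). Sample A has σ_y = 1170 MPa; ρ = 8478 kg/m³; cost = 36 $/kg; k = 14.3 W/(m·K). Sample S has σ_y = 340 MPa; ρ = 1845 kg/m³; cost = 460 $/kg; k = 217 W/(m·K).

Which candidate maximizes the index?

Screen on constraints: cost ≤ 26 $/kg; k ≥ 16.9 W/(m·K). Survivors: sample W, sample L.
Computing M directly (units already consistent):
  sample W: M = 4.17×10⁻³
  sample L: M = 1.54×10⁻³
Sample W has the largest M.

sample W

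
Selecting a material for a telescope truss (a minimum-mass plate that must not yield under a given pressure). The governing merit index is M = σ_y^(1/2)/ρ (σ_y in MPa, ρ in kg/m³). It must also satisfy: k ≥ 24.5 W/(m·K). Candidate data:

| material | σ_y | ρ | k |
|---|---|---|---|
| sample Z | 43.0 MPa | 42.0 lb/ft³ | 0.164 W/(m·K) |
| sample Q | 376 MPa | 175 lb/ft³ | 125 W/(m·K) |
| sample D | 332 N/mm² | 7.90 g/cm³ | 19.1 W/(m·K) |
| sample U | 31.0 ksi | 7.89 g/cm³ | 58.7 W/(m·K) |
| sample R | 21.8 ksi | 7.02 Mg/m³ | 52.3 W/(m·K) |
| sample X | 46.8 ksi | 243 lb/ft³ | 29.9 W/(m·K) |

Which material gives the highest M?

sample Q

Screen on constraints: k ≥ 24.5 W/(m·K). Survivors: sample Q, sample U, sample R, sample X.
Normalizing units and computing the index:
  sample Q: σ_y = 376.0 MPa, ρ = 2803 kg/m³
  sample U: σ_y = 213.7 MPa, ρ = 7890 kg/m³
  sample R: σ_y = 150.3 MPa, ρ = 7020 kg/m³
  sample X: σ_y = 322.7 MPa, ρ = 3892 kg/m³
  sample Q: M = 6.92×10⁻³
  sample X: M = 4.61×10⁻³
  sample U: M = 1.85×10⁻³
  sample R: M = 1.75×10⁻³
The maximum is for sample Q.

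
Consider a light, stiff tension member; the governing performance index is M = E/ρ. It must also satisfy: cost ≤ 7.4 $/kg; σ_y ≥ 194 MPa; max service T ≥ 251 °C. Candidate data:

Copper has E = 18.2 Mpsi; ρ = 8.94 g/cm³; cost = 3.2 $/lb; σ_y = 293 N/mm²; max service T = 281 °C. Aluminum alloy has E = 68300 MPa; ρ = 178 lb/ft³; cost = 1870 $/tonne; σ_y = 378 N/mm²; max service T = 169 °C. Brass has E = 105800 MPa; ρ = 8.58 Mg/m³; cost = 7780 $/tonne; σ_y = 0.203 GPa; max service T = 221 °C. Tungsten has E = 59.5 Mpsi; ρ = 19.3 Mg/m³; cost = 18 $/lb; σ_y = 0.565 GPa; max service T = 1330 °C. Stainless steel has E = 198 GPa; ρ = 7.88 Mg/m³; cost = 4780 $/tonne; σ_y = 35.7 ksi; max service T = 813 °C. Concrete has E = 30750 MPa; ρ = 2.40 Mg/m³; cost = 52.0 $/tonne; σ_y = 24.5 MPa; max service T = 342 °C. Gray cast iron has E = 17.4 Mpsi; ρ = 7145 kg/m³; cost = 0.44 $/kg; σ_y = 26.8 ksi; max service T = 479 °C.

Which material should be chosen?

stainless steel

Screen on constraints: cost ≤ 7.4 $/kg; σ_y ≥ 194 MPa; max service T ≥ 251 °C. Survivors: copper, stainless steel.
After converting to SI:
  copper: E = 125.5 GPa, ρ = 8940 kg/m³
  stainless steel: E = 198.0 GPa, ρ = 7880 kg/m³
  stainless steel: M = 25.1 MN·m/kg
  copper: M = 14.0 MN·m/kg
Highest index: stainless steel.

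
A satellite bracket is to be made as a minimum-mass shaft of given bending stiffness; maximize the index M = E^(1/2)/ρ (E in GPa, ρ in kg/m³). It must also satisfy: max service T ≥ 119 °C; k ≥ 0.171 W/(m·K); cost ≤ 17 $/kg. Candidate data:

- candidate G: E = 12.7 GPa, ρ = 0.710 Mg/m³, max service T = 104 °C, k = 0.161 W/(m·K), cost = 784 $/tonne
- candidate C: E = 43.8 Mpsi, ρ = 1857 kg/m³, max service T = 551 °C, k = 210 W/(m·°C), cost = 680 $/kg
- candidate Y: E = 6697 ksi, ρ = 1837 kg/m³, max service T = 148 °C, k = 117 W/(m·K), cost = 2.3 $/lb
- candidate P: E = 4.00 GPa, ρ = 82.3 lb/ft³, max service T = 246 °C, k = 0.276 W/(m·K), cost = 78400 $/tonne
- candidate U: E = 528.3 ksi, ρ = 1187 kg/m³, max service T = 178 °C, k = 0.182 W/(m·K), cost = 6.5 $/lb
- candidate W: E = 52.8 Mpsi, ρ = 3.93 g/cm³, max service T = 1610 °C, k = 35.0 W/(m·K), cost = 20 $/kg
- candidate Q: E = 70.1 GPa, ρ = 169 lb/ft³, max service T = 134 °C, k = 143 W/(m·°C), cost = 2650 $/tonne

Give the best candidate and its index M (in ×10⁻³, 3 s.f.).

candidate Y, M = 3.70×10⁻³

Screen on constraints: max service T ≥ 119 °C; k ≥ 0.171 W/(m·K); cost ≤ 17 $/kg. Survivors: candidate Y, candidate U, candidate Q.
After converting to SI:
  candidate Y: E = 46.17 GPa, ρ = 1837 kg/m³
  candidate U: E = 3.643 GPa, ρ = 1187 kg/m³
  candidate Q: E = 70.10 GPa, ρ = 2707 kg/m³
  candidate Y: M = 3.70×10⁻³
  candidate Q: M = 3.09×10⁻³
  candidate U: M = 1.61×10⁻³
Candidate Y has the largest M.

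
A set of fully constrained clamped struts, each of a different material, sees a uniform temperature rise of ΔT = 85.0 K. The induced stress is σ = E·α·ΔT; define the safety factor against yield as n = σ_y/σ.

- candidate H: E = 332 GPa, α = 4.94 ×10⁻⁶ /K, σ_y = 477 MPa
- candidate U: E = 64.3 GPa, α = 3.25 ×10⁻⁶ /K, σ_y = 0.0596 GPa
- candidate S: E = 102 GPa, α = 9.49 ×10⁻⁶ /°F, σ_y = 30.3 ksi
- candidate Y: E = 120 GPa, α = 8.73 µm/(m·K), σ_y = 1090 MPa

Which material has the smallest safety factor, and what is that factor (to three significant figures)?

candidate S, n = 1.41

Per material, after unit conversion:
  candidate H: E = 332.0, α = 4.94, σ_y = 477.0 → σ = 139 MPa, n = 3.42
  candidate U: E = 64.30, α = 3.25, σ_y = 59.60 → σ = 17.8 MPa, n = 3.36
  candidate S: E = 102.0, α = 17.1, σ_y = 208.9 → σ = 148 MPa, n = 1.41
  candidate Y: E = 120.0, α = 8.73, σ_y = 1090 → σ = 89.0 MPa, n = 12.2
The minimum is candidate S at n = 1.41.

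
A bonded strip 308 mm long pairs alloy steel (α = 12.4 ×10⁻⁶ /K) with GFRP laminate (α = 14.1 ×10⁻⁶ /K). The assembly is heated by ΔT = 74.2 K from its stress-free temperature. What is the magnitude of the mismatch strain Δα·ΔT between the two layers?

Δα = |12.4 − 14.1|×10⁻⁶/K = 1.70×10⁻⁶/K.
Mismatch strain = Δα·ΔT = 1.70×10⁻⁶ × 74.2 = 1.26×10⁻⁴.

1.26×10⁻⁴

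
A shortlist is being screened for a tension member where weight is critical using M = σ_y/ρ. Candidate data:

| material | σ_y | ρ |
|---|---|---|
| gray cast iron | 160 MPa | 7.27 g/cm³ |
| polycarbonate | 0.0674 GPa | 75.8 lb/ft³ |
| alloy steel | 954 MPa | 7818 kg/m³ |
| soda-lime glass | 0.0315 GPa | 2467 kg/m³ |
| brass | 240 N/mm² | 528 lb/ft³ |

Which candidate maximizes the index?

Putting every candidate on a common basis:
  gray cast iron: σ_y = 160.0 MPa, ρ = 7270 kg/m³
  polycarbonate: σ_y = 67.40 MPa, ρ = 1214 kg/m³
  alloy steel: σ_y = 954.0 MPa, ρ = 7818 kg/m³
  soda-lime glass: σ_y = 31.50 MPa, ρ = 2467 kg/m³
  brass: σ_y = 240.0 MPa, ρ = 8458 kg/m³
  alloy steel: M = 122 kN·m/kg
  polycarbonate: M = 55.5 kN·m/kg
  brass: M = 28.4 kN·m/kg
  gray cast iron: M = 22.0 kN·m/kg
  soda-lime glass: M = 12.8 kN·m/kg
Alloy steel has the largest M.

alloy steel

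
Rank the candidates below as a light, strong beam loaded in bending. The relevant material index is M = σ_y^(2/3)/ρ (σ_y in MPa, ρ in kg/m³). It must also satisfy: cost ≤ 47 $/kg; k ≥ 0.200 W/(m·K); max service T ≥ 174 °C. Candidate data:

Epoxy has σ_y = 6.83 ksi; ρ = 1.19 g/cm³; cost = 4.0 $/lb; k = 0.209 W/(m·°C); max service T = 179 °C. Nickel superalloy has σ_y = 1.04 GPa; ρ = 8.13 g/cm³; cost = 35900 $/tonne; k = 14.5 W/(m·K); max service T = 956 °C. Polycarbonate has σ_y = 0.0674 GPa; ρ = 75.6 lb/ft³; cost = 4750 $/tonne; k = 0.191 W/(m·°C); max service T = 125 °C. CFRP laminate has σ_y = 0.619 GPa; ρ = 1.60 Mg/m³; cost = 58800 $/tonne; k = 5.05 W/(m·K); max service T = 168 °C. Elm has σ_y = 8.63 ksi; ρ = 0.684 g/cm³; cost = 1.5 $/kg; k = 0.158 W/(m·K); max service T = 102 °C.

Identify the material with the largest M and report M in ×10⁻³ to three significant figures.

Screen on constraints: cost ≤ 47 $/kg; k ≥ 0.200 W/(m·K); max service T ≥ 174 °C. Survivors: epoxy, nickel superalloy.
Convert each candidate to consistent units, then evaluate M:
  epoxy: σ_y = 47.09 MPa, ρ = 1190 kg/m³
  nickel superalloy: σ_y = 1040 MPa, ρ = 8130 kg/m³
  nickel superalloy: M = 12.6×10⁻³
  epoxy: M = 11.0×10⁻³
Highest index: nickel superalloy.

nickel superalloy, M = 12.6×10⁻³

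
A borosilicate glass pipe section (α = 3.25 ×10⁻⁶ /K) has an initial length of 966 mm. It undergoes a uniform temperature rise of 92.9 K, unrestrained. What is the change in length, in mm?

ΔL = α·L₀·ΔT = 3.25×10⁻⁶ × 966 mm × 92.90 K = 0.292 mm.

0.292 mm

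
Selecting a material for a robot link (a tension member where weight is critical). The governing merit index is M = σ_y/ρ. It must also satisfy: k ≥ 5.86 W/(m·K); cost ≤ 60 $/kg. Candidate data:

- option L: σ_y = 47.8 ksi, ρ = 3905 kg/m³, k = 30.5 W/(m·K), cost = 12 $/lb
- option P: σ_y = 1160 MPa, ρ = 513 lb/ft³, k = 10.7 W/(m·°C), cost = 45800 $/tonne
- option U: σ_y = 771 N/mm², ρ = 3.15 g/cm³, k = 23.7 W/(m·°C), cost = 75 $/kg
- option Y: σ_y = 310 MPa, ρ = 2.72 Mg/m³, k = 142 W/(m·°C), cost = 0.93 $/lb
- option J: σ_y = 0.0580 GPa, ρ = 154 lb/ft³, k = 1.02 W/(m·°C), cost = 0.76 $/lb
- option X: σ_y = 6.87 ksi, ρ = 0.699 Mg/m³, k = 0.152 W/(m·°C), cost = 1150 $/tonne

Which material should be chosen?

option P

Screen on constraints: k ≥ 5.86 W/(m·K); cost ≤ 60 $/kg. Survivors: option L, option P, option Y.
Normalizing units and computing the index:
  option L: σ_y = 329.6 MPa, ρ = 3905 kg/m³
  option P: σ_y = 1160 MPa, ρ = 8217 kg/m³
  option Y: σ_y = 310.0 MPa, ρ = 2720 kg/m³
  option P: M = 141 kN·m/kg
  option Y: M = 114 kN·m/kg
  option L: M = 84.4 kN·m/kg
Option P ranks first.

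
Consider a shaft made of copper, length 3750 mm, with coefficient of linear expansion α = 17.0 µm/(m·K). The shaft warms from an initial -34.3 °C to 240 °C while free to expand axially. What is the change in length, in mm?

ΔT = 240 − (-34.3) = 274.3 K.
ΔL = α·L₀·ΔT = 17.0×10⁻⁶ × 3750 mm × 274.3 K = 17.5 mm.

17.5 mm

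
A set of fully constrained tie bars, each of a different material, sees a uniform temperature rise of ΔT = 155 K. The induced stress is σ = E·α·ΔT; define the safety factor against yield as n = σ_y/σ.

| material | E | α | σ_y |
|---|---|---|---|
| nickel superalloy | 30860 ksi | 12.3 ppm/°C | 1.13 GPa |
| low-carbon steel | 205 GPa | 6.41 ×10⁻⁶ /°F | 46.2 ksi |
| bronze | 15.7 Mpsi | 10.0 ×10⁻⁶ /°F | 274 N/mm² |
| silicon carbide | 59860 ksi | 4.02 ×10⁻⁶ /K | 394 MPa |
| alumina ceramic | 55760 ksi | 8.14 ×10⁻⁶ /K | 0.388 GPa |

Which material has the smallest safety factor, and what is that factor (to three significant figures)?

In consistent units (E in GPa, α in ×10⁻⁶/K, σ_y in MPa):
  nickel superalloy: E = 212.8, α = 12.3, σ_y = 1130 → σ = 406 MPa, n = 2.79
  low-carbon steel: E = 205.0, α = 11.5, σ_y = 318.5 → σ = 367 MPa, n = 0.869
  bronze: E = 108.2, α = 18.0, σ_y = 274.0 → σ = 302 MPa, n = 0.907
  silicon carbide: E = 412.7, α = 4.02, σ_y = 394.0 → σ = 257 MPa, n = 1.53
  alumina ceramic: E = 384.5, α = 8.14, σ_y = 388.0 → σ = 485 MPa, n = 0.800
Smallest n: alumina ceramic with n = 0.800.

alumina ceramic, n = 0.800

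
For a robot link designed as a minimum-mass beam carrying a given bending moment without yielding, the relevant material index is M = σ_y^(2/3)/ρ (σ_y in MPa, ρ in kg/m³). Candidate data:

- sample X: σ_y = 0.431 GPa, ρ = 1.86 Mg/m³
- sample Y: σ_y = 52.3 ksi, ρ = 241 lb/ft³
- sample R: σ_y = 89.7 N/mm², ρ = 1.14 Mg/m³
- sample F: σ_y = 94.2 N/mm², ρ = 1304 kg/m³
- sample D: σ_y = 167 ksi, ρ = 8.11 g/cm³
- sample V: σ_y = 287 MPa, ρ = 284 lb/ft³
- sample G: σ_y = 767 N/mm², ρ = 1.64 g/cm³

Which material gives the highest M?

Convert each candidate to consistent units, then evaluate M:
  sample X: σ_y = 431.0 MPa, ρ = 1860 kg/m³
  sample Y: σ_y = 360.6 MPa, ρ = 3860 kg/m³
  sample R: σ_y = 89.70 MPa, ρ = 1140 kg/m³
  sample F: σ_y = 94.20 MPa, ρ = 1304 kg/m³
  sample D: σ_y = 1151 MPa, ρ = 8110 kg/m³
  sample V: σ_y = 287.0 MPa, ρ = 4549 kg/m³
  sample G: σ_y = 767.0 MPa, ρ = 1640 kg/m³
  sample G: M = 51.1×10⁻³
  sample X: M = 30.7×10⁻³
  sample R: M = 17.6×10⁻³
  sample F: M = 15.9×10⁻³
  sample D: M = 13.5×10⁻³
  sample Y: M = 13.1×10⁻³
  sample V: M = 9.56×10⁻³
The maximum is for sample G.

sample G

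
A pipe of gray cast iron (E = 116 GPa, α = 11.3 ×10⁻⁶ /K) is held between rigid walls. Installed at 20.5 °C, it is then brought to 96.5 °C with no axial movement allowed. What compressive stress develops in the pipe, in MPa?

ΔT = 76.00 K. Constrained thermal stress σ = E·α·ΔT = 116.0×10³ MPa × 11.3×10⁻⁶ × 76.00 = 99.6 MPa (compressive).

99.6 MPa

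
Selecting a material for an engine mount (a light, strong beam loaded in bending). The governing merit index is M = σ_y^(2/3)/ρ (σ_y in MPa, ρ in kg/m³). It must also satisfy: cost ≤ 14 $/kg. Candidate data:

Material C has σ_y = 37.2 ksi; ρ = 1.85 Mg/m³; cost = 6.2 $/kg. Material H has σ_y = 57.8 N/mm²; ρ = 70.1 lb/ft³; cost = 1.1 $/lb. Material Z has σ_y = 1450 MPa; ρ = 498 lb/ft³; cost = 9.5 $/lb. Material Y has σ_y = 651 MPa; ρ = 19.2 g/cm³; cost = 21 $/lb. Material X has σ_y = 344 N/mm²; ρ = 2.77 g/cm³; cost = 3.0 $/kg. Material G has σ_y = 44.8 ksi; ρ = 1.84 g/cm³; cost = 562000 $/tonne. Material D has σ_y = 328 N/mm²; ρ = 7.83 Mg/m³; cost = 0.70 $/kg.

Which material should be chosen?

material C

Screen on constraints: cost ≤ 14 $/kg. Survivors: material C, material H, material X, material D.
Normalizing units and computing the index:
  material C: σ_y = 256.5 MPa, ρ = 1850 kg/m³
  material H: σ_y = 57.80 MPa, ρ = 1123 kg/m³
  material X: σ_y = 344.0 MPa, ρ = 2770 kg/m³
  material D: σ_y = 328.0 MPa, ρ = 7830 kg/m³
  material C: M = 21.8×10⁻³
  material X: M = 17.7×10⁻³
  material H: M = 13.3×10⁻³
  material D: M = 6.07×10⁻³
Highest index: material C.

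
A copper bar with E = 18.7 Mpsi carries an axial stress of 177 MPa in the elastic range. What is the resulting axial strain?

1.37×10⁻³

E = 18.7 Mpsi = 128.9 GPa = 128900 MPa.
ε = σ/E = 177 / 128900 = 1.37×10⁻³.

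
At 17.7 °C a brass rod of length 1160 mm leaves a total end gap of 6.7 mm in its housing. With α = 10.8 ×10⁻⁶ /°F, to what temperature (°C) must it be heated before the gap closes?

α = 10.8×10⁻⁶/°F × 9/5 = 19.4×10⁻⁶/K.
α·L₀·ΔT = 6.7 mm ⇒ ΔT = 6.7 / (19.4×10⁻⁶ × 1160.0) = 297.1 K.
T = 17.7 + 297.1 = 314.8 °C.

315 °C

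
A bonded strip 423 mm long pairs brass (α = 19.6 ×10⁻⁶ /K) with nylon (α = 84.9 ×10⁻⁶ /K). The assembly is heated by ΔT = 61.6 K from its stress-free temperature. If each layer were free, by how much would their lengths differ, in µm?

Δα = |19.6 − 84.9|×10⁻⁶/K = 65.3×10⁻⁶/K.
ΔL_mismatch = Δα·L·ΔT = 65.3×10⁻⁶ × 423.0 mm × 61.6 K = 1700 µm.

1700 µm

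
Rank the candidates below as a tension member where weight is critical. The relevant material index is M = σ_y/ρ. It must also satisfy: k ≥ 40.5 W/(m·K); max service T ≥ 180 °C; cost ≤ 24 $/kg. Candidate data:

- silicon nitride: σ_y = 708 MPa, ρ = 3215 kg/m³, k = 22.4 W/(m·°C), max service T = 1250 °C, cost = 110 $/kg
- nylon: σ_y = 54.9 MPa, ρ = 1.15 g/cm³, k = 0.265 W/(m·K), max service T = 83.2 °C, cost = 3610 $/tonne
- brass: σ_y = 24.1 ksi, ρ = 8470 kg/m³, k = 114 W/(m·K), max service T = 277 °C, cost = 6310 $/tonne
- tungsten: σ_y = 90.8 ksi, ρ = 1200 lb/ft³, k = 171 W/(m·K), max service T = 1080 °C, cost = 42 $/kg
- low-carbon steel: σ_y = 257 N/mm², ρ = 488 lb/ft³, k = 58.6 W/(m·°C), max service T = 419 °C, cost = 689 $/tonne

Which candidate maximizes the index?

low-carbon steel

Screen on constraints: k ≥ 40.5 W/(m·K); max service T ≥ 180 °C; cost ≤ 24 $/kg. Survivors: brass, low-carbon steel.
Convert each candidate to consistent units, then evaluate M:
  brass: σ_y = 166.2 MPa, ρ = 8470 kg/m³
  low-carbon steel: σ_y = 257.0 MPa, ρ = 7817 kg/m³
  low-carbon steel: M = 32.9 kN·m/kg
  brass: M = 19.6 kN·m/kg
The maximum is for low-carbon steel.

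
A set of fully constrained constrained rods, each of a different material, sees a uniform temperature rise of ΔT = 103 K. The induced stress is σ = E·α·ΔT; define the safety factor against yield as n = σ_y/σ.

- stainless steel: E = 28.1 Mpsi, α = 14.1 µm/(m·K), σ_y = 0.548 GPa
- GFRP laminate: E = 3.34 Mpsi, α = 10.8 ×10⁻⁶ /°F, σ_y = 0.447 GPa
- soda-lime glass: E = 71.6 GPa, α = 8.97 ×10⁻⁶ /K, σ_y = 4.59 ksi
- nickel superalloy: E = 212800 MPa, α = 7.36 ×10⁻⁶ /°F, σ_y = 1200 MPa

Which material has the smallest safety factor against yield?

soda-lime glass

Per material, after unit conversion:
  stainless steel: E = 193.7, α = 14.1, σ_y = 548.0 → σ = 281 MPa, n = 1.95
  GFRP laminate: E = 23.03, α = 19.4, σ_y = 447.0 → σ = 46.1 MPa, n = 9.69
  soda-lime glass: E = 71.60, α = 8.97, σ_y = 31.65 → σ = 66.2 MPa, n = 0.478
  nickel superalloy: E = 212.8, α = 13.2, σ_y = 1200 → σ = 290 MPa, n = 4.13
Smallest n: soda-lime glass with n = 0.478.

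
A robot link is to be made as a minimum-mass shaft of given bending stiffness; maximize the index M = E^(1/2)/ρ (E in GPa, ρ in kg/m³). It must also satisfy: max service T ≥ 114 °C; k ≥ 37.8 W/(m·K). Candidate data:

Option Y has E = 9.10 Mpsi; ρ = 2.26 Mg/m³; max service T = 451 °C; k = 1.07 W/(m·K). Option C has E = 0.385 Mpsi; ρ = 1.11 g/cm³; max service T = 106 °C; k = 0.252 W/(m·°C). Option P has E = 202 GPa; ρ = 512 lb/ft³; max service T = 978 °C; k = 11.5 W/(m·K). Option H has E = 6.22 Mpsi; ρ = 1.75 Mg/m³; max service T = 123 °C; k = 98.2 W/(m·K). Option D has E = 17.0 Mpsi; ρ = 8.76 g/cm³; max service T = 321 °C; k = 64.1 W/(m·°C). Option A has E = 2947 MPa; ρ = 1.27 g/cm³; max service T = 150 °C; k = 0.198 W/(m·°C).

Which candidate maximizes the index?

Screen on constraints: max service T ≥ 114 °C; k ≥ 37.8 W/(m·K). Survivors: option H, option D.
Putting every candidate on a common basis:
  option H: E = 42.89 GPa, ρ = 1750 kg/m³
  option D: E = 117.2 GPa, ρ = 8760 kg/m³
  option H: M = 3.74×10⁻³
  option D: M = 1.24×10⁻³
The maximum is for option H.

option H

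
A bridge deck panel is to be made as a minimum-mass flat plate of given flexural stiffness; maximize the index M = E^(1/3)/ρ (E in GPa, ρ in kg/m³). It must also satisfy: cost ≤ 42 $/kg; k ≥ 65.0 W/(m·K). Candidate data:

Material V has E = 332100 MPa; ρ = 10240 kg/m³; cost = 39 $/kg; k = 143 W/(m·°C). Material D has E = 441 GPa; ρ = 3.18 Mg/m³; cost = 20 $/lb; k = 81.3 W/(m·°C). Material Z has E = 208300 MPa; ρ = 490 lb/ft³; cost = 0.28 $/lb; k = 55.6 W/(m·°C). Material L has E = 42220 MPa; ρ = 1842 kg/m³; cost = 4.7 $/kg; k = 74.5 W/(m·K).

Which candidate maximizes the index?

material L

Screen on constraints: cost ≤ 42 $/kg; k ≥ 65.0 W/(m·K). Survivors: material V, material L.
After converting to SI:
  material V: E = 332.1 GPa, ρ = 10240 kg/m³
  material L: E = 42.22 GPa, ρ = 1842 kg/m³
  material L: M = 1.89×10⁻³
  material V: M = 0.676×10⁻³
Highest index: material L.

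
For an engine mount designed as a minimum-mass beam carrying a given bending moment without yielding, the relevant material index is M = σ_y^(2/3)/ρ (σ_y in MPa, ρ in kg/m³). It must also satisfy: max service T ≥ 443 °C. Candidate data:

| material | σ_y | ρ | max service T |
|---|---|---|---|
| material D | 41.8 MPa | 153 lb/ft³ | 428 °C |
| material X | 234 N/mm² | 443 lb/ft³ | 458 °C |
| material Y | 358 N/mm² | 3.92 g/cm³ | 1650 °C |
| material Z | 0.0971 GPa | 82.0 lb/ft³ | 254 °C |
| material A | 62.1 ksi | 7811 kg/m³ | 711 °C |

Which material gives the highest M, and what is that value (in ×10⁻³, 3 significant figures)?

material Y, M = 12.9×10⁻³

Screen on constraints: max service T ≥ 443 °C. Survivors: material X, material Y, material A.
After converting to SI:
  material X: σ_y = 234.0 MPa, ρ = 7096 kg/m³
  material Y: σ_y = 358.0 MPa, ρ = 3920 kg/m³
  material A: σ_y = 428.2 MPa, ρ = 7811 kg/m³
  material Y: M = 12.9×10⁻³
  material A: M = 7.27×10⁻³
  material X: M = 5.35×10⁻³
Material Y ranks first.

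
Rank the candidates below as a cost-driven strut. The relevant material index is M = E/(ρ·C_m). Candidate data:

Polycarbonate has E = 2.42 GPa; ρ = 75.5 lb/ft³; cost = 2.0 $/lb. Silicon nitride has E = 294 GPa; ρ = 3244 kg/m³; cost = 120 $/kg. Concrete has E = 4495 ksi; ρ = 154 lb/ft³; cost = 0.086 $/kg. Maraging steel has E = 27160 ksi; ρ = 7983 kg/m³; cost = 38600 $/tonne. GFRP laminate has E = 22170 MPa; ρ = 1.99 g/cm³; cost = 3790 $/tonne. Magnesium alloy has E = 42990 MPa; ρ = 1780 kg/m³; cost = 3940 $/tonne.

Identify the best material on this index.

Putting every candidate on a common basis:
  polycarbonate: E = 2.420 GPa, ρ = 1209 kg/m³, cost = 4.409 $/kg
  silicon nitride: E = 294.0 GPa, ρ = 3244 kg/m³, cost = 120.0 $/kg
  concrete: E = 30.99 GPa, ρ = 2467 kg/m³, cost = 0.08600 $/kg
  maraging steel: E = 187.3 GPa, ρ = 7983 kg/m³, cost = 38.60 $/kg
  GFRP laminate: E = 22.17 GPa, ρ = 1990 kg/m³, cost = 3.790 $/kg
  magnesium alloy: E = 42.99 GPa, ρ = 1780 kg/m³, cost = 3.940 $/kg
  concrete: M = 146 MN·m per $
  magnesium alloy: M = 6.13 MN·m per $
  GFRP laminate: M = 2.94 MN·m per $
  silicon nitride: M = 0.755 MN·m per $
  maraging steel: M = 0.608 MN·m per $
  polycarbonate: M = 0.454 MN·m per $
The maximum is for concrete.

concrete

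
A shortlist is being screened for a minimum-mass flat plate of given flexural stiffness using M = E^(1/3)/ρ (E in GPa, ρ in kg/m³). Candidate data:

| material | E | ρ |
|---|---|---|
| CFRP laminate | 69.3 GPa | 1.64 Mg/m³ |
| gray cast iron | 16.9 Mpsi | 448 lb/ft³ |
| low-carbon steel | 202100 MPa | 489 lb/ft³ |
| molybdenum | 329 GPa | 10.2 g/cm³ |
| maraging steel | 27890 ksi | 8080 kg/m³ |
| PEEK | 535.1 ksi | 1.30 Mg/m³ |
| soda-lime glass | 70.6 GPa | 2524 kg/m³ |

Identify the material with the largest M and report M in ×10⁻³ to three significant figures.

Normalizing units and computing the index:
  CFRP laminate: E = 69.30 GPa, ρ = 1640 kg/m³
  gray cast iron: E = 116.5 GPa, ρ = 7176 kg/m³
  low-carbon steel: E = 202.1 GPa, ρ = 7833 kg/m³
  molybdenum: E = 329.0 GPa, ρ = 10200 kg/m³
  maraging steel: E = 192.3 GPa, ρ = 8080 kg/m³
  PEEK: E = 3.689 GPa, ρ = 1300 kg/m³
  soda-lime glass: E = 70.60 GPa, ρ = 2524 kg/m³
  CFRP laminate: M = 2.50×10⁻³
  soda-lime glass: M = 1.64×10⁻³
  PEEK: M = 1.19×10⁻³
  low-carbon steel: M = 0.749×10⁻³
  maraging steel: M = 0.714×10⁻³
  gray cast iron: M = 0.681×10⁻³
  molybdenum: M = 0.677×10⁻³
CFRP laminate ranks first.

CFRP laminate, M = 2.50×10⁻³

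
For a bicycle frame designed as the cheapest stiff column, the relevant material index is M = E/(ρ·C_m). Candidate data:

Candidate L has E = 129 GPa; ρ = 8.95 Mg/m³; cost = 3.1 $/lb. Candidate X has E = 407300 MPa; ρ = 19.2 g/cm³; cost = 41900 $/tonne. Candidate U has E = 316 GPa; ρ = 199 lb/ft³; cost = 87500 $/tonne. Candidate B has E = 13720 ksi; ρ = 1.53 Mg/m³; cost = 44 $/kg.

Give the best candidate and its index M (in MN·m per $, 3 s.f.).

Normalizing units and computing the index:
  candidate L: E = 129.0 GPa, ρ = 8950 kg/m³, cost = 6.834 $/kg
  candidate X: E = 407.3 GPa, ρ = 19200 kg/m³, cost = 41.90 $/kg
  candidate U: E = 316.0 GPa, ρ = 3188 kg/m³, cost = 87.50 $/kg
  candidate B: E = 94.60 GPa, ρ = 1530 kg/m³, cost = 44.00 $/kg
  candidate L: M = 2.11 MN·m per $
  candidate B: M = 1.41 MN·m per $
  candidate U: M = 1.13 MN·m per $
  candidate X: M = 0.506 MN·m per $
Highest index: candidate L.

candidate L, M = 2.11 MN·m per $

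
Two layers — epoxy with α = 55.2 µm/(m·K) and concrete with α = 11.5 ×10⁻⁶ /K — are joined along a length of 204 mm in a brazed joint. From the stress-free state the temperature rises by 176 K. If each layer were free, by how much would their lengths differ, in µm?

Δα = |55.2 − 11.5|×10⁻⁶/K = 43.7×10⁻⁶/K.
ΔL_mismatch = Δα·L·ΔT = 43.7×10⁻⁶ × 204.0 mm × 176.0 K = 1570 µm.

1570 µm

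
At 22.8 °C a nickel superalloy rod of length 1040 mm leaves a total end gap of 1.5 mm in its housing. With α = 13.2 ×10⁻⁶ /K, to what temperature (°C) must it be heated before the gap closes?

132 °C

α·L₀·ΔT = 1.5 mm ⇒ ΔT = 1.5 / (13.2×10⁻⁶ × 1040.0) = 109.3 K.
T = 22.8 + 109.3 = 132.1 °C.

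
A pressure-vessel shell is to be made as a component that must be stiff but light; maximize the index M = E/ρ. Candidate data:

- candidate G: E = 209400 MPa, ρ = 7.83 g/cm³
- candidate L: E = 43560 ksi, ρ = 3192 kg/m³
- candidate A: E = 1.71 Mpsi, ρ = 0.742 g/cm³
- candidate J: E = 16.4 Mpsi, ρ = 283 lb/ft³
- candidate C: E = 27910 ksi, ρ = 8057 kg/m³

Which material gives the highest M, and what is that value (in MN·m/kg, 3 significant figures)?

candidate L, M = 94.1 MN·m/kg

After converting to SI:
  candidate G: E = 209.4 GPa, ρ = 7830 kg/m³
  candidate L: E = 300.3 GPa, ρ = 3192 kg/m³
  candidate A: E = 11.79 GPa, ρ = 742.0 kg/m³
  candidate J: E = 113.1 GPa, ρ = 4533 kg/m³
  candidate C: E = 192.4 GPa, ρ = 8057 kg/m³
  candidate L: M = 94.1 MN·m/kg
  candidate G: M = 26.7 MN·m/kg
  candidate J: M = 24.9 MN·m/kg
  candidate C: M = 23.9 MN·m/kg
  candidate A: M = 15.9 MN·m/kg
Candidate L has the largest M.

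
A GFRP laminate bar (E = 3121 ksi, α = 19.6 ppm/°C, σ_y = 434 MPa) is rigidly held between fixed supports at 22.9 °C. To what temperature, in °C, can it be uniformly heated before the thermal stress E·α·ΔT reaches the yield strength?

1050 °C

E = 3121 ksi = 21.52 GPa.
E·α·ΔT = 434.0 MPa ⇒ ΔT = 434.0 / (21.52×10³ × 19.6×10⁻⁶) = 1029 K.
T = 22.9 + 1029 = 1052 °C.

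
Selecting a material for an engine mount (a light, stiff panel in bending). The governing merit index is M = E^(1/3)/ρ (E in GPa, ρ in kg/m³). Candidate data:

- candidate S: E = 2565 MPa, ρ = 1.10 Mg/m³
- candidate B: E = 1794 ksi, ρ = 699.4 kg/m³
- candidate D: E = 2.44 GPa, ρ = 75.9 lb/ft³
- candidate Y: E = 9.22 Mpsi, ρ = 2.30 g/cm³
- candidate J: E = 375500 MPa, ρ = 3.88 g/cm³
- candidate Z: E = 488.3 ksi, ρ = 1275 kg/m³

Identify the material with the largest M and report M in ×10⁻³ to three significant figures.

Normalizing units and computing the index:
  candidate S: E = 2.565 GPa, ρ = 1100 kg/m³
  candidate B: E = 12.37 GPa, ρ = 699.4 kg/m³
  candidate D: E = 2.440 GPa, ρ = 1216 kg/m³
  candidate Y: E = 63.57 GPa, ρ = 2300 kg/m³
  candidate J: E = 375.5 GPa, ρ = 3880 kg/m³
  candidate Z: E = 3.367 GPa, ρ = 1275 kg/m³
  candidate B: M = 3.31×10⁻³
  candidate J: M = 1.86×10⁻³
  candidate Y: M = 1.74×10⁻³
  candidate S: M = 1.24×10⁻³
  candidate Z: M = 1.18×10⁻³
  candidate D: M = 1.11×10⁻³
Candidate B ranks first.

candidate B, M = 3.31×10⁻³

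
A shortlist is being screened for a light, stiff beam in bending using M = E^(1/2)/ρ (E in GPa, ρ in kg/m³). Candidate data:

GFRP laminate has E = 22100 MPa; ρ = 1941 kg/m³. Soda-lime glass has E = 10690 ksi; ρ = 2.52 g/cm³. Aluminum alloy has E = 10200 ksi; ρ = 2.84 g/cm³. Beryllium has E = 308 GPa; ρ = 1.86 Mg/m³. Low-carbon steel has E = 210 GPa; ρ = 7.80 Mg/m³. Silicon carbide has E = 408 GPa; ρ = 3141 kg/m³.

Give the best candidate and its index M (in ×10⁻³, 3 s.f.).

beryllium, M = 9.44×10⁻³

After converting to SI:
  GFRP laminate: E = 22.10 GPa, ρ = 1941 kg/m³
  soda-lime glass: E = 73.70 GPa, ρ = 2520 kg/m³
  aluminum alloy: E = 70.33 GPa, ρ = 2840 kg/m³
  beryllium: E = 308.0 GPa, ρ = 1860 kg/m³
  low-carbon steel: E = 210.0 GPa, ρ = 7800 kg/m³
  silicon carbide: E = 408.0 GPa, ρ = 3141 kg/m³
  beryllium: M = 9.44×10⁻³
  silicon carbide: M = 6.43×10⁻³
  soda-lime glass: M = 3.41×10⁻³
  aluminum alloy: M = 2.95×10⁻³
  GFRP laminate: M = 2.42×10⁻³
  low-carbon steel: M = 1.86×10⁻³
Beryllium ranks first.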